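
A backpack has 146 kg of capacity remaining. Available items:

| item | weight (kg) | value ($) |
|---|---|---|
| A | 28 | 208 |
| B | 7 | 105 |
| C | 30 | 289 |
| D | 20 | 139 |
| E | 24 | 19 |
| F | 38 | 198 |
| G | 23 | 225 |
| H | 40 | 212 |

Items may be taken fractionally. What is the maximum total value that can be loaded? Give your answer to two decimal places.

Sort by value per unit weight and fill in that order.
Order: B (105/7=15.00) > G (225/23=9.78) > C (289/30=9.63) > A (208/28=7.43) > D (139/20=6.95) > H (212/40=5.30) > F (198/38=5.21) > E (19/24=0.79)
Fill: take B (7 @ 105) → take G (23 @ 225) → take C (30 @ 289) → take A (28 @ 208) → take D (20 @ 139) → take 38/40 of H → 201.40; 146/146 used.
Total value = 1167.40

1167.40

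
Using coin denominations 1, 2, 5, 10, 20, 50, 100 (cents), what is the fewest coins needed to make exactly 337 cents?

337 − 3×100→37 − 1×20→17 − 1×10→7 − 1×5→2 − 1×2→0
Total coins = 3 + 1 + 1 + 1 + 1 = 7

7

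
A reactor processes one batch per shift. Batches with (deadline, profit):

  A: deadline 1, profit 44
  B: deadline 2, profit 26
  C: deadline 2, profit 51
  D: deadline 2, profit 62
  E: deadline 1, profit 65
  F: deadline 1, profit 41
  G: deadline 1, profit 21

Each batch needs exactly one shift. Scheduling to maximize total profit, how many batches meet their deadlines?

Sort by profit descending; place each in the latest free slot ≤ its deadline.
Profit order: E=65 D=62 C=51 A=44 F=41 B=26 G=21
Assign: E→slot 1, D→slot 2, C skipped, A skipped, F skipped, B skipped, G skipped.
Slots: [1:E] [2:D]
2 of 7 scheduled.

2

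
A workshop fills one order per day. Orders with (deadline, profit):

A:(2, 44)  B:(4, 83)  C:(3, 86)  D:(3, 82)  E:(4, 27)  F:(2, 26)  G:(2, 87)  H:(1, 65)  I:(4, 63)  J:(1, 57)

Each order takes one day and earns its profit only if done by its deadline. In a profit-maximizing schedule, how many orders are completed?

Profit order: G=87 C=86 B=83 D=82 H=65 I=63 J=57 A=44 E=27 F=26
Assign: G→slot 2, C→slot 3, B→slot 4, D→slot 1, H skipped, I skipped, J skipped, A skipped, E skipped, F skipped.
Slots: [1:D] [2:G] [3:C] [4:B]
4 of 10 scheduled.

4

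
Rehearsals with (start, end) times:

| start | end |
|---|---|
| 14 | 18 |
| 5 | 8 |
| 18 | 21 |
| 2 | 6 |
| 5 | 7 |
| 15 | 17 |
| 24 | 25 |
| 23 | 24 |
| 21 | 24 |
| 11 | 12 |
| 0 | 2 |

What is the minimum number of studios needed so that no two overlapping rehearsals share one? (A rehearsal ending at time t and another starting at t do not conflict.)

Count concurrent intervals with a sweep; the peak is the room count.
starts: [0, 2, 5, 5, 11, 14, 15, 18, 21, 23, 24]
ends:   [2, 6, 7, 8, 12, 17, 18, 21, 24, 24, 25]
s0→1 e2→0 s2→1 s5→2 s5→3  — peak 3.

3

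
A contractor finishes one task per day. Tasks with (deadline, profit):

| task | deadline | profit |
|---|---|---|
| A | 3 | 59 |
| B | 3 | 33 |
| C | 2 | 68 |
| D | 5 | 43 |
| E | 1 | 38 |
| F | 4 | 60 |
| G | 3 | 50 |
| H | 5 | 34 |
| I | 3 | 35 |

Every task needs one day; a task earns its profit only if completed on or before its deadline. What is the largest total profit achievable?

Sort by profit descending; place each in the latest free slot ≤ its deadline.
By profit: C(d2,68), F(d4,60), A(d3,59), G(d3,50), D(d5,43), E(d1,38), I(d3,35), H(d5,34), B(d3,33)
C→slot 2; F→slot 4; A→slot 3; G→slot 1; D→slot 5; E skipped; I skipped; H skipped; B skipped.
Profit = 50 + 68 + 59 + 60 + 43 = 280

280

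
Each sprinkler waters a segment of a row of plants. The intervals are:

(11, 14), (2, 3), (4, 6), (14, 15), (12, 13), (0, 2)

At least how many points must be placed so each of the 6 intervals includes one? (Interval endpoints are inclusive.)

4

Sorted: [0,2] [2,3] [4,6] [12,13] [11,14] [14,15]
{[0,2],[2,3]} hit by 2; {[4,6]} hit by 6; {[12,13],[11,14]} hit by 13; {[14,15]} hit by 15.
Points: 2, 6, 13, 15 (4 total).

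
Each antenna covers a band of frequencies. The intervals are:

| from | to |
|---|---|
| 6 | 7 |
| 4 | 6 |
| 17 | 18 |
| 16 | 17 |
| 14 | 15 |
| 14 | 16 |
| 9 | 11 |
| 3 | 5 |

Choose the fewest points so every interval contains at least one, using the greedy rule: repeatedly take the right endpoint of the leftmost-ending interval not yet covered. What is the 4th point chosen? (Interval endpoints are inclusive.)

Process intervals by earliest right end; each time one isn't hit yet, stab at its right endpoint.
Sorted: [3,5] [4,6] [6,7] [9,11] [14,15] [14,16] [16,17] [17,18]
{[3,5],[4,6]} hit by 5; {[6,7]} hit by 7; {[9,11]} hit by 11; {[14,15],[14,16]} hit by 15; {[16,17],[17,18]} hit by 17.
Points: 5, 7, 11, 15, 17 (5 total).

15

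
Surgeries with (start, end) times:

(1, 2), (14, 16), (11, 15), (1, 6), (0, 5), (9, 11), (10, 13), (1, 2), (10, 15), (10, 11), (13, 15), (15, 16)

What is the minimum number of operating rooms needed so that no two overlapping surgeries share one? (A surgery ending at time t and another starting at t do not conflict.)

starts: [0, 1, 1, 1, 9, 10, 10, 10, 11, 13, 14, 15]
ends:   [2, 2, 5, 6, 11, 11, 13, 15, 15, 15, 16, 16]
s0→1 s1→2 s1→3 s1→4  — peak 4.

4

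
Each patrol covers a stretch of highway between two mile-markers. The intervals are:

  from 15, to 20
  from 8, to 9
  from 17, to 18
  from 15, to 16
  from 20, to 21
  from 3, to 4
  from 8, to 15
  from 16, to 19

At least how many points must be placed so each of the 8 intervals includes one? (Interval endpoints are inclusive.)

Process intervals by earliest right end; each time one isn't hit yet, stab at its right endpoint.
By right end: [3,4]  [8,9]  [8,15]  [15,16]  [17,18]  [16,19]  [15,20]  [20,21]
[3,4] uncovered → point at 4; [8,9] uncovered → point at 9; [15,16] uncovered → point at 16; [17,18] uncovered → point at 18; [20,21] uncovered → point at 21.
Points: 4, 9, 16, 18, 21 (5 total).

5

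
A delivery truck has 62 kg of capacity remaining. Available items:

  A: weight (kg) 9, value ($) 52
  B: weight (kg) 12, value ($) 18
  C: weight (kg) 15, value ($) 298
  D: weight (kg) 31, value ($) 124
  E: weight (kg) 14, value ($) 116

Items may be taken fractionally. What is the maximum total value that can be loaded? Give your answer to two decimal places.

562.00

Order: C (298/15=19.87) > E (116/14=8.29) > A (52/9=5.78) > D (124/31=4.00) > B (18/12=1.50)
Fill: take C (15 @ 298) → take E (14 @ 116) → take A (9 @ 52) → take 24/31 of D → 96.00; 62/62 used.
Total value = 562.00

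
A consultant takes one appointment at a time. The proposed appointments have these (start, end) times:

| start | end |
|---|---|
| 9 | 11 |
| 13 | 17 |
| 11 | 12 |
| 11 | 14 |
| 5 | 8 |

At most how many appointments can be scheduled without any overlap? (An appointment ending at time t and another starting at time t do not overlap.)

Order by finish time; keep every interval that doesn't clash with the previous kept one.
By end time: (5,8), (9,11), (11,12), (11,14), (13,17).
Pick (5,8); next start ≥ 8 → (9,11); next start ≥ 11 → (11,12); next start ≥ 12 → (13,17).
Selected 4 appointments.

4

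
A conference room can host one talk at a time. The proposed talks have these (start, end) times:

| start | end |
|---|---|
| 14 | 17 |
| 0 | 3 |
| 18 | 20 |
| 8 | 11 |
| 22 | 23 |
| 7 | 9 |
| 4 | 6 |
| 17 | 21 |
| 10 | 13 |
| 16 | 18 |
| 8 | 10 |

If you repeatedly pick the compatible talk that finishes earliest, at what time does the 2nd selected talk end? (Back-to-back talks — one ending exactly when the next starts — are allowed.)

Order by finish time; keep every interval that doesn't clash with the previous kept one.
Sorted by end: (0,3)  (4,6)  (7,9)  (8,10)  (8,11)  (10,13)  (14,17)  (16,18)  (18,20)  (17,21)  (22,23)
take (0,3); take (4,6); take (7,9); take (10,13); take (14,17); take (18,20); skip (17,21); take (22,23).
Selected: (0,3) (4,6) (7,9) (10,13) (14,17) (18,20) (22,23)

6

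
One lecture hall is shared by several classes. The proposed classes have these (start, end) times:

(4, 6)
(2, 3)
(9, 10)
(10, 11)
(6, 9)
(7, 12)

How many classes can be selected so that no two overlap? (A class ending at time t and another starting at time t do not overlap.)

Order by finish time; keep every interval that doesn't clash with the previous kept one.
By end time: (2,3), (4,6), (6,9), (9,10), (10,11), (7,12).
Pick (2,3); next start ≥ 3 → (4,6); next start ≥ 6 → (6,9); next start ≥ 9 → (9,10); next start ≥ 10 → (10,11).
Selected 5 classes.

5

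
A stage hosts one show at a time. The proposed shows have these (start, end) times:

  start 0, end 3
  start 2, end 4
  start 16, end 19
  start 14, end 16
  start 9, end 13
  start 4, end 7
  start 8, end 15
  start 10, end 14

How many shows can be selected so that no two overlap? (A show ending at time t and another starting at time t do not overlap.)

5

Greedy by earliest finish: after sorting by end time, pick each interval compatible with the last pick.
By end time: (0,3), (2,4), (4,7), (9,13), (10,14), (8,15), (14,16), (16,19).
Pick (0,3); next start ≥ 3 → (4,7); next start ≥ 7 → (9,13); next start ≥ 13 → (14,16); next start ≥ 16 → (16,19).
Selected 5 shows.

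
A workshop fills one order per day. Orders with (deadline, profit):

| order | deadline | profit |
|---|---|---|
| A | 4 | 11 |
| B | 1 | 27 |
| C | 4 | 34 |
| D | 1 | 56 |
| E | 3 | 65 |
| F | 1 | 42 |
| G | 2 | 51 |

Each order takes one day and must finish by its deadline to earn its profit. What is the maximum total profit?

By profit: E(d3,65), D(d1,56), G(d2,51), F(d1,42), C(d4,34), B(d1,27), A(d4,11)
E→slot 3; D→slot 1; G→slot 2; F skipped; C→slot 4; B skipped; A skipped.
Profit = 56 + 51 + 65 + 34 = 206

206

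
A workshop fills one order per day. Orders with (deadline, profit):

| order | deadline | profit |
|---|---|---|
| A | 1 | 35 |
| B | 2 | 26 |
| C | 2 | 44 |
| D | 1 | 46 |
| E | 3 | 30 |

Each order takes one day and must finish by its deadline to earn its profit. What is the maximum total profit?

Profit order: D=46 C=44 A=35 E=30 B=26
Assign: D→slot 1, C→slot 2, A skipped, E→slot 3, B skipped.
Slots: [1:D] [2:C] [3:E]
Profit = 46 + 44 + 30 = 120

120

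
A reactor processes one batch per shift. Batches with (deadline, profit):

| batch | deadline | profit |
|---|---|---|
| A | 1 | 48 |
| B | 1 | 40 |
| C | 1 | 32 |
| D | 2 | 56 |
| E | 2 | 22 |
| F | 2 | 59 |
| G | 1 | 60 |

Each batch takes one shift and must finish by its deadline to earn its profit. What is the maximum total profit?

Take jobs in profit order; each goes to the latest open slot no later than its deadline.
By profit: G(d1,60), F(d2,59), D(d2,56), A(d1,48), B(d1,40), C(d1,32), E(d2,22)
G→slot 1; F→slot 2; D skipped; A skipped; B skipped; C skipped; E skipped.
Profit = 60 + 59 = 119

119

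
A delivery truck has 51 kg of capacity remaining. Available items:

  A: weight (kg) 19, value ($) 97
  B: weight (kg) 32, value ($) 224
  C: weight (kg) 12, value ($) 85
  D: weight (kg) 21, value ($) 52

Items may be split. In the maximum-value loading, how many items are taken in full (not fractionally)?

Greedy by value/weight ratio, highest first.
Ratios (sorted): C 7.08, B 7.00, A 5.11, D 2.48
take C (12 @ 85); take B (32 @ 224); take 7/19 of A → 35.74. Capacity used 51/51.
2 item(s) taken whole; one partial (take 7/19 of A).

2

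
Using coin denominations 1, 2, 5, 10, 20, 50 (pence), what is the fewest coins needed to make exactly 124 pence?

Greedy: take as many of the largest coin as possible, then repeat with the remainder.
124 − 2×50→24 − 1×20→4 − 2×2→0
Total coins = 2 + 1 + 2 = 5

5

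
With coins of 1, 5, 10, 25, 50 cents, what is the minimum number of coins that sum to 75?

2

Use the largest denomination that fits, subtract, and repeat.
75 − 1×50→25 − 1×25→0
Total coins = 1 + 1 = 2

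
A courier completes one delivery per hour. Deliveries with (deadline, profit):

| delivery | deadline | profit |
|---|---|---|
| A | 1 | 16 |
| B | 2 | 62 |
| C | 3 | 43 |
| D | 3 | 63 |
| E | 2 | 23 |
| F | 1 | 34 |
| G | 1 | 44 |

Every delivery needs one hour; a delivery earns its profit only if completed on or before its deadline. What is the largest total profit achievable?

169

Profit order: D=63 B=62 G=44 C=43 F=34 E=23 A=16
Assign: D→slot 3, B→slot 2, G→slot 1, C skipped, F skipped, E skipped, A skipped.
Slots: [1:G] [2:B] [3:D]
Profit = 44 + 62 + 63 = 169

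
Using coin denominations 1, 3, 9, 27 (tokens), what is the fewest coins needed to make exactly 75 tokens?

Greedy: take as many of the largest coin as possible, then repeat with the remainder.
75 − 2×27→21 − 2×9→3 − 1×3→0
Total coins = 2 + 2 + 1 = 5

5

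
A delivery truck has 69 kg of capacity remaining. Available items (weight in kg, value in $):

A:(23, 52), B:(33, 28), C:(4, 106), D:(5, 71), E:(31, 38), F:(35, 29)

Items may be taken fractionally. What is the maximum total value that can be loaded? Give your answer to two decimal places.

Greedy by value/weight ratio, highest first.
Order: C (106/4=26.50) > D (71/5=14.20) > A (52/23=2.26) > E (38/31=1.23) > B (28/33=0.85) > F (29/35=0.83)
Fill: take C (4 @ 106) → take D (5 @ 71) → take A (23 @ 52) → take E (31 @ 38) → take 6/33 of B → 5.09; 69/69 used.
Total value = 272.09

272.09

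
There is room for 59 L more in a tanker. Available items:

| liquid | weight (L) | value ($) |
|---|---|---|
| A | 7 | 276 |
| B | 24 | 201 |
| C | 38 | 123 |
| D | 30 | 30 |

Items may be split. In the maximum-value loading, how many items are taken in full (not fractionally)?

2

Greedy by value/weight ratio, highest first.
Order: A (276/7=39.43) > B (201/24=8.38) > C (123/38=3.24) > D (30/30=1.00)
Fill: take A (7 @ 276) → take B (24 @ 201) → take 28/38 of C → 90.63; 59/59 used.
2 item(s) taken whole; one partial (take 28/38 of C).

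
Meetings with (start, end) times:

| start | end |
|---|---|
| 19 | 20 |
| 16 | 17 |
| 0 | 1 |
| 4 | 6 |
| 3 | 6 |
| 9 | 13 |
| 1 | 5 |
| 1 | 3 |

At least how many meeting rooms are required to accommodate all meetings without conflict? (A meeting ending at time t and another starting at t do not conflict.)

3

The answer is the maximum number of intervals overlapping at any instant.
starts: [0, 1, 1, 3, 4, 9, 16, 19]
ends:   [1, 3, 5, 6, 6, 13, 17, 20]
s0→1 e1→0 s1→1 s1→2 e3→1 s3→2 s4→3  — peak 3.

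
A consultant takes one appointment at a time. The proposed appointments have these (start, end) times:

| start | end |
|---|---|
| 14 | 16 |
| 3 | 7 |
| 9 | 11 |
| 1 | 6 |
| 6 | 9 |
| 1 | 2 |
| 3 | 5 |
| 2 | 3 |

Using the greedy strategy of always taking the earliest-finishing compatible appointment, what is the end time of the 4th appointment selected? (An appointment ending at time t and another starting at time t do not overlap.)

9

By end time: (1,2), (2,3), (3,5), (1,6), (3,7), (6,9), (9,11), (14,16).
Pick (1,2); next start ≥ 2 → (2,3); next start ≥ 3 → (3,5); next start ≥ 5 → (6,9); next start ≥ 9 → (9,11); next start ≥ 11 → (14,16).
Selected: (1,2) (2,3) (3,5) (6,9) (9,11) (14,16)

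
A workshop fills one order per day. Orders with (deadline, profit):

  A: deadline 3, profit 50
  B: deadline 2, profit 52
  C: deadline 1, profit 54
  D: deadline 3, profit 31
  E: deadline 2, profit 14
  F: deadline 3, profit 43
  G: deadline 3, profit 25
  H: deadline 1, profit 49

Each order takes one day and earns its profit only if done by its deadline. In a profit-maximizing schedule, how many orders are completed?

Take jobs in profit order; each goes to the latest open slot no later than its deadline.
By profit: C(d1,54), B(d2,52), A(d3,50), H(d1,49), F(d3,43), D(d3,31), G(d3,25), E(d2,14)
C→slot 1; B→slot 2; A→slot 3; H skipped; F skipped; D skipped; G skipped; E skipped.
3 of 8 scheduled.

3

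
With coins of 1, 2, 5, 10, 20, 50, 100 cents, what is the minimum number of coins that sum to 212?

Use the largest denomination that fits, subtract, and repeat.
212 − 2×100→12 − 1×10→2 − 1×2→0
Total coins = 2 + 1 + 1 = 4

4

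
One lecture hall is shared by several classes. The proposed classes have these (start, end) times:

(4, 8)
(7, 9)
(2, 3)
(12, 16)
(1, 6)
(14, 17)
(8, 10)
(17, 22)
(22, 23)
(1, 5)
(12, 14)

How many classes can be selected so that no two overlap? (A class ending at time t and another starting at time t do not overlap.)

By end time: (2,3), (1,5), (1,6), (4,8), (7,9), (8,10), (12,14), (12,16), (14,17), (17,22), (22,23).
Pick (2,3); next start ≥ 3 → (4,8); next start ≥ 8 → (8,10); next start ≥ 10 → (12,14); next start ≥ 14 → (14,17); next start ≥ 17 → (17,22); next start ≥ 22 → (22,23).
Selected 7 classes.

7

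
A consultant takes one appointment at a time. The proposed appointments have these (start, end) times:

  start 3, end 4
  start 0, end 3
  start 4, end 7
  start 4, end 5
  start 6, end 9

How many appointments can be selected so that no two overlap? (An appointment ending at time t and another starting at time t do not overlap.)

Order by finish time; keep every interval that doesn't clash with the previous kept one.
By end time: (0,3), (3,4), (4,5), (4,7), (6,9).
Pick (0,3); next start ≥ 3 → (3,4); next start ≥ 4 → (4,5); next start ≥ 5 → (6,9).
Selected 4 appointments.

4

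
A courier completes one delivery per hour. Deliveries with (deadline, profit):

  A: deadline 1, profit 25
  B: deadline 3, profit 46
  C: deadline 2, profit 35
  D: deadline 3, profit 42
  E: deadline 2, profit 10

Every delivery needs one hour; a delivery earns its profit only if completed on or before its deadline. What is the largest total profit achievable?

Profit order: B=46 D=42 C=35 A=25 E=10
Assign: B→slot 3, D→slot 2, C→slot 1, A skipped, E skipped.
Slots: [1:C] [2:D] [3:B]
Profit = 35 + 42 + 46 = 123

123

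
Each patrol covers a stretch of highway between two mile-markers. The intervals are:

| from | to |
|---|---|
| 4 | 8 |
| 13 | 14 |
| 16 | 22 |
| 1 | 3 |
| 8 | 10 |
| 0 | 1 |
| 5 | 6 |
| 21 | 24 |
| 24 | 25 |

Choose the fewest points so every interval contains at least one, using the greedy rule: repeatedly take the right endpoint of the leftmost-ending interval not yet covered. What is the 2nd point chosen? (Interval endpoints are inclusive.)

6

Sort by right endpoint; whenever an interval is uncovered, place a point at its right end.
Sorted: [0,1] [1,3] [5,6] [4,8] [8,10] [13,14] [16,22] [21,24] [24,25]
{[0,1],[1,3]} hit by 1; {[5,6],[4,8]} hit by 6; {[8,10]} hit by 10; {[13,14]} hit by 14; {[16,22],[21,24]} hit by 22; {[24,25]} hit by 25.
Points: 1, 6, 10, 14, 22, 25 (6 total).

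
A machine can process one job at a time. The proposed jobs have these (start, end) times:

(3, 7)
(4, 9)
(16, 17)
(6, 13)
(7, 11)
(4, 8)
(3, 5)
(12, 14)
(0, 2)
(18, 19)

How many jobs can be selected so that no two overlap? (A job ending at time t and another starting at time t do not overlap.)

6

Sort by end time and greedily take each interval whose start is ≥ the last chosen end.
By end time: (0,2), (3,5), (3,7), (4,8), (4,9), (7,11), (6,13), (12,14), (16,17), (18,19).
Pick (0,2); next start ≥ 2 → (3,5); next start ≥ 5 → (7,11); next start ≥ 11 → (12,14); next start ≥ 14 → (16,17); next start ≥ 17 → (18,19).
Selected 6 jobs.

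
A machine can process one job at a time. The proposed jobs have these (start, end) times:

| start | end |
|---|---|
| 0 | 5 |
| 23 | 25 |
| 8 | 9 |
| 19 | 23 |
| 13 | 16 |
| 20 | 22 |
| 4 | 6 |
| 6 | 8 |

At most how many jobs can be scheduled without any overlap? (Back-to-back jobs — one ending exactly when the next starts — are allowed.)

6

Sort by end time and greedily take each interval whose start is ≥ the last chosen end.
Sorted by end: (0,5)  (4,6)  (6,8)  (8,9)  (13,16)  (20,22)  (19,23)  (23,25)
take (0,5); skip (4,6); take (6,8); take (8,9); take (13,16); take (20,22); take (23,25).
Selected 6 jobs.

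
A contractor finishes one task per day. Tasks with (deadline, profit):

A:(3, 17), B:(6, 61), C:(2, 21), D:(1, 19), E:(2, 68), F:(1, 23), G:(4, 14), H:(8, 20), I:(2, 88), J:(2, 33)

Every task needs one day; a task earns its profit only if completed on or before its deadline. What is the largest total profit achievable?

268

Profit order: I=88 E=68 B=61 J=33 F=23 C=21 H=20 D=19 A=17 G=14
Assign: I→slot 2, E→slot 1, B→slot 6, J skipped, F skipped, C skipped, H→slot 8, D skipped, A→slot 3, G→slot 4.
Slots: [1:E] [2:I] [3:A] [4:G] [6:B] [8:H]
Profit = 68 + 88 + 17 + 14 + 61 + 20 = 268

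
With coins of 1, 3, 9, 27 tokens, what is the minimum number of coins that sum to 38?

38 − 1×27→11 − 1×9→2 − 2×1→0
Total coins = 1 + 1 + 2 = 4

4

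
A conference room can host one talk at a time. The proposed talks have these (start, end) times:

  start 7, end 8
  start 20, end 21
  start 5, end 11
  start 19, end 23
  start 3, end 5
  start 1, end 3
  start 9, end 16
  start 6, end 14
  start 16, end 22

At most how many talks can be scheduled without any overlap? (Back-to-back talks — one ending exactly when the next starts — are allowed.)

5

Order by finish time; keep every interval that doesn't clash with the previous kept one.
By end time: (1,3), (3,5), (7,8), (5,11), (6,14), (9,16), (20,21), (16,22), (19,23).
Pick (1,3); next start ≥ 3 → (3,5); next start ≥ 5 → (7,8); next start ≥ 8 → (9,16); next start ≥ 16 → (20,21).
Selected 5 talks.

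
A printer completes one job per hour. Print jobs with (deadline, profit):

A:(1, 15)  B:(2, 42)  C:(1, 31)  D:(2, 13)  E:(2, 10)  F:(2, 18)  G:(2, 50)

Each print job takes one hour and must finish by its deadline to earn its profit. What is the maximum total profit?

92

By profit: G(d2,50), B(d2,42), C(d1,31), F(d2,18), A(d1,15), D(d2,13), E(d2,10)
G→slot 2; B→slot 1; C skipped; F skipped; A skipped; D skipped; E skipped.
Profit = 42 + 50 = 92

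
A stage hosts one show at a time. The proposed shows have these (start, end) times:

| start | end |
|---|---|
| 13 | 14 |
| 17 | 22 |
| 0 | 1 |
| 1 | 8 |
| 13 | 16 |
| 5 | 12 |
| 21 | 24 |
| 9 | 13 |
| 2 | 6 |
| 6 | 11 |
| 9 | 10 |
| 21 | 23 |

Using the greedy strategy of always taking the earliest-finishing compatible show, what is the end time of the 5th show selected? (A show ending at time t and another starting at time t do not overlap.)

22

Sort by end time and greedily take each interval whose start is ≥ the last chosen end.
Sorted by end: (0,1)  (2,6)  (1,8)  (9,10)  (6,11)  (5,12)  (9,13)  (13,14)  (13,16)  (17,22)  (21,23)  (21,24)
take (0,1); take (2,6); take (9,10); take (13,14); take (17,22); skip (21,23).
Selected: (0,1) (2,6) (9,10) (13,14) (17,22)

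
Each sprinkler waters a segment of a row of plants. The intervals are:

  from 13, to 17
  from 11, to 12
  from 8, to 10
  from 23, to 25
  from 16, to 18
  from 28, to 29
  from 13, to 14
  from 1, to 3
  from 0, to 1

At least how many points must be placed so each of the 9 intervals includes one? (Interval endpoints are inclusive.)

Sorted: [0,1] [1,3] [8,10] [11,12] [13,14] [13,17] [16,18] [23,25] [28,29]
{[0,1],[1,3]} hit by 1; {[8,10]} hit by 10; {[11,12]} hit by 12; {[13,14],[13,17]} hit by 14; {[16,18]} hit by 18; {[23,25]} hit by 25; {[28,29]} hit by 29.
Points: 1, 10, 12, 14, 18, 25, 29 (7 total).

7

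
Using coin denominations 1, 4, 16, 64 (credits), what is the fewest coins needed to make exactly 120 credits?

6

Use the largest denomination that fits, subtract, and repeat.
120 = 1×64 + 3×16 + 2×4
Total coins = 1 + 3 + 2 = 6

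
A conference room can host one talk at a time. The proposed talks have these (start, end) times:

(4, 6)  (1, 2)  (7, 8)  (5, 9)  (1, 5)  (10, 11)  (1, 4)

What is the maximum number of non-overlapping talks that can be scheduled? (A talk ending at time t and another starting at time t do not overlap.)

Sort by end time and greedily take each interval whose start is ≥ the last chosen end.
Sorted by end: (1,2)  (1,4)  (1,5)  (4,6)  (7,8)  (5,9)  (10,11)
take (1,2); take (4,6); take (7,8); skip (5,9); take (10,11).
Selected 4 talks.

4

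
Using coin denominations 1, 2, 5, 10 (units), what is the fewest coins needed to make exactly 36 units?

Use the largest denomination that fits, subtract, and repeat.
36 − 3×10→6 − 1×5→1 − 1×1→0
Total coins = 3 + 1 + 1 = 5

5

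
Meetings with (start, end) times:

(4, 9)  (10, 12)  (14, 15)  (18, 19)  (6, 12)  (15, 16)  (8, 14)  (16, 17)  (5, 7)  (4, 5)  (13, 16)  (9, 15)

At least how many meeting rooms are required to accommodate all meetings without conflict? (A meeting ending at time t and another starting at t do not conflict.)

4

The answer is the maximum number of intervals overlapping at any instant.
Events (time:±→running): 4:+→1 4:+→2 5:-→1 5:+→2 6:+→3 7:-→2 8:+→3 9:-→2 9:+→3 10:+→4 … peak 4.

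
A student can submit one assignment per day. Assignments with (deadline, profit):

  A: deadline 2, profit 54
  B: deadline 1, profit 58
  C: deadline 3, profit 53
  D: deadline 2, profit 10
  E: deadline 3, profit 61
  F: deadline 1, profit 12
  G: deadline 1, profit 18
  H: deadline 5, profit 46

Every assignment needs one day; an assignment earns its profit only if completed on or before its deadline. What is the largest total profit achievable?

219

By profit: E(d3,61), B(d1,58), A(d2,54), C(d3,53), H(d5,46), G(d1,18), F(d1,12), D(d2,10)
E→slot 3; B→slot 1; A→slot 2; C skipped; H→slot 5; G skipped; F skipped; D skipped.
Profit = 58 + 54 + 61 + 46 = 219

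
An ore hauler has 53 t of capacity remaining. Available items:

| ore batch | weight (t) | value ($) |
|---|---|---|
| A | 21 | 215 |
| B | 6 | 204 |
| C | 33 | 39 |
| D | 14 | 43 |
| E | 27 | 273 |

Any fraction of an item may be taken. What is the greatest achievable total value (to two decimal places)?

Ratios (sorted): B 34.00, A 10.24, E 10.11, D 3.07, C 1.18
take B (6 @ 204); take A (21 @ 215); take 26/27 of E → 262.89. Capacity used 53/53.
Total value = 681.89

681.89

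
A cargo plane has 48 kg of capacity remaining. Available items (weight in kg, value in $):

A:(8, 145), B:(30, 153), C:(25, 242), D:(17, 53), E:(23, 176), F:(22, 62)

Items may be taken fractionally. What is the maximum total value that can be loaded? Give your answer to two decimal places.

Order: A (145/8=18.12) > C (242/25=9.68) > E (176/23=7.65) > B (153/30=5.10) > D (53/17=3.12) > F (62/22=2.82)
Fill: take A (8 @ 145) → take C (25 @ 242) → take 15/23 of E → 114.78; 48/48 used.
Total value = 501.78

501.78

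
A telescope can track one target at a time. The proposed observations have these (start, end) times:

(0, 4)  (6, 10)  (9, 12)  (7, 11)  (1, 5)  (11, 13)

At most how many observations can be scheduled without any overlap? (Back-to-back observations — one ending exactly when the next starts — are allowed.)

3

By end time: (0,4), (1,5), (6,10), (7,11), (9,12), (11,13).
Pick (0,4); next start ≥ 4 → (6,10); next start ≥ 10 → (11,13).
Selected 3 observations.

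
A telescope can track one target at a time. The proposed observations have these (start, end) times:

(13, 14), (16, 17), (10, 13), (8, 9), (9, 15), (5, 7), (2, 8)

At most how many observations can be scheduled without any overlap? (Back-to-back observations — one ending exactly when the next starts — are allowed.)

5

By end time: (5,7), (2,8), (8,9), (10,13), (13,14), (9,15), (16,17).
Pick (5,7); next start ≥ 7 → (8,9); next start ≥ 9 → (10,13); next start ≥ 13 → (13,14); next start ≥ 14 → (16,17).
Selected 5 observations.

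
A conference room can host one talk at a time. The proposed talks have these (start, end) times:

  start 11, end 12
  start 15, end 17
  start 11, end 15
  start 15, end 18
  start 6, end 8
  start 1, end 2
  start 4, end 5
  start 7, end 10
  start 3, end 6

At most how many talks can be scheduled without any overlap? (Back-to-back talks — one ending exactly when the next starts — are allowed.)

5

By end time: (1,2), (4,5), (3,6), (6,8), (7,10), (11,12), (11,15), (15,17), (15,18).
Pick (1,2); next start ≥ 2 → (4,5); next start ≥ 5 → (6,8); next start ≥ 8 → (11,12); next start ≥ 12 → (15,17).
Selected 5 talks.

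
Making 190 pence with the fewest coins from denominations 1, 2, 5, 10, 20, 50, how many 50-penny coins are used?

Use the largest denomination that fits, subtract, and repeat.
190 = 3×50 + 2×20
Count of 50: 3

3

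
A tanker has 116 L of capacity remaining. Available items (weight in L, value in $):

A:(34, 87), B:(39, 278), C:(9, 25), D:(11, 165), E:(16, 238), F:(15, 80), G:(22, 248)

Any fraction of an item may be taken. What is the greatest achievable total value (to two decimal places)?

1044.24

Greedy by value/weight ratio, highest first.
Ratios (sorted): D 15.00, E 14.88, G 11.27, B 7.13, F 5.33, C 2.78, A 2.56
take D (11 @ 165); take E (16 @ 238); take G (22 @ 248); take B (39 @ 278); take F (15 @ 80); take C (9 @ 25); take 4/34 of A → 10.24. Capacity used 116/116.
Total value = 1044.24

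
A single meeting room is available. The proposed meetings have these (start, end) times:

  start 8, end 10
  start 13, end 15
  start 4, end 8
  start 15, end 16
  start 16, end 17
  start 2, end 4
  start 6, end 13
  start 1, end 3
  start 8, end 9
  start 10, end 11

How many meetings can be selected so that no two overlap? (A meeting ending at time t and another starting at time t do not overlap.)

7

Greedy by earliest finish: after sorting by end time, pick each interval compatible with the last pick.
Sorted by end: (1,3)  (2,4)  (4,8)  (8,9)  (8,10)  (10,11)  (6,13)  (13,15)  (15,16)  (16,17)
take (1,3); take (4,8); take (8,9); skip (8,10); take (10,11); skip (6,13); take (13,15); take (15,16); take (16,17).
Selected 7 meetings.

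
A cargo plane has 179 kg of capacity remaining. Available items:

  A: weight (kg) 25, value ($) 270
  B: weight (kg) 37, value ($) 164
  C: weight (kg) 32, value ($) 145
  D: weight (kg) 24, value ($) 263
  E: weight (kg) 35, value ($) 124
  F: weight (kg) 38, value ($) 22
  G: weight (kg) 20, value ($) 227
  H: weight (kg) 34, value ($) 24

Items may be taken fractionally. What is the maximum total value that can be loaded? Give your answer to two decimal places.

Greedy by value/weight ratio, highest first.
Order: G (227/20=11.35) > D (263/24=10.96) > A (270/25=10.80) > C (145/32=4.53) > B (164/37=4.43) > E (124/35=3.54) > H (24/34=0.71) > F (22/38=0.58)
Fill: take G (20 @ 227) → take D (24 @ 263) → take A (25 @ 270) → take C (32 @ 145) → take B (37 @ 164) → take E (35 @ 124) → take 6/34 of H → 4.24; 179/179 used.
Total value = 1197.24

1197.24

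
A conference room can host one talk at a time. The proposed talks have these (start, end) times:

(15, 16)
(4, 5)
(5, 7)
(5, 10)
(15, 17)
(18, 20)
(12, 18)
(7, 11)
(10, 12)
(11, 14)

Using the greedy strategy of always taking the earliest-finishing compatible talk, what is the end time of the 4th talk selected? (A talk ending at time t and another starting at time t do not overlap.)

By end time: (4,5), (5,7), (5,10), (7,11), (10,12), (11,14), (15,16), (15,17), (12,18), (18,20).
Pick (4,5); next start ≥ 5 → (5,7); next start ≥ 7 → (7,11); next start ≥ 11 → (11,14); next start ≥ 14 → (15,16); next start ≥ 16 → (18,20).
Selected: (4,5) (5,7) (7,11) (11,14) (15,16) (18,20)

14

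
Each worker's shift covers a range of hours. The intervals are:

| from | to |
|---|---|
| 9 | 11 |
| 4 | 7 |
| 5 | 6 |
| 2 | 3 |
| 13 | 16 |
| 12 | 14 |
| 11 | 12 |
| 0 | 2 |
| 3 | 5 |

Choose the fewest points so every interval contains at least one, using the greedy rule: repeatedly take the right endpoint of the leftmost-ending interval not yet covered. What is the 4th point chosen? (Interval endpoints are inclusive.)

By right end: [0,2]  [2,3]  [3,5]  [5,6]  [4,7]  [9,11]  [11,12]  [12,14]  [13,16]
[0,2] uncovered → point at 2; [3,5] uncovered → point at 5; [9,11] uncovered → point at 11; [12,14] uncovered → point at 14.
Points: 2, 5, 11, 14 (4 total).

14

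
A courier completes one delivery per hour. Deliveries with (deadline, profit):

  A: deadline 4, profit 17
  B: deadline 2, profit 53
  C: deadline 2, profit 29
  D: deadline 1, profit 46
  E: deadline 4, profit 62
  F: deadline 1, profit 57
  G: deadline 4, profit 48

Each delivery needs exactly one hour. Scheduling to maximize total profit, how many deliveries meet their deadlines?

Take jobs in profit order; each goes to the latest open slot no later than its deadline.
By profit: E(d4,62), F(d1,57), B(d2,53), G(d4,48), D(d1,46), C(d2,29), A(d4,17)
E→slot 4; F→slot 1; B→slot 2; G→slot 3; D skipped; C skipped; A skipped.
4 of 7 scheduled.

4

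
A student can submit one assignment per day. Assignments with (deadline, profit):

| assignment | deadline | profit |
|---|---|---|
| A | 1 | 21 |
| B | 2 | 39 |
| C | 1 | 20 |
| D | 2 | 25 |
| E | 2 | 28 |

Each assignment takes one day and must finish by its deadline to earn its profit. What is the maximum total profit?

Sort by profit descending; place each in the latest free slot ≤ its deadline.
By profit: B(d2,39), E(d2,28), D(d2,25), A(d1,21), C(d1,20)
B→slot 2; E→slot 1; D skipped; A skipped; C skipped.
Profit = 28 + 39 = 67

67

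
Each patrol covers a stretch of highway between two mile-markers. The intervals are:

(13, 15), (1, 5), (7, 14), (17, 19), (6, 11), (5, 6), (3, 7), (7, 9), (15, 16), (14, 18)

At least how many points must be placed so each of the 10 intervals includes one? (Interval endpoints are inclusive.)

By right end: [1,5]  [5,6]  [3,7]  [7,9]  [6,11]  [7,14]  [13,15]  [15,16]  [14,18]  [17,19]
[1,5] uncovered → point at 5; [7,9] uncovered → point at 9; [13,15] uncovered → point at 15; [17,19] uncovered → point at 19.
Points: 5, 9, 15, 19 (4 total).

4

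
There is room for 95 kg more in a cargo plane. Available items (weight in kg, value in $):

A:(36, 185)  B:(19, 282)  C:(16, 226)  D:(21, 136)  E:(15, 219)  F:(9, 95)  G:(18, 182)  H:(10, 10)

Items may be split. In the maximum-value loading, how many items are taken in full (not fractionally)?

Order: B (282/19=14.84) > E (219/15=14.60) > C (226/16=14.12) > F (95/9=10.56) > G (182/18=10.11) > D (136/21=6.48) > A (185/36=5.14) > H (10/10=1.00)
Fill: take B (19 @ 282) → take E (15 @ 219) → take C (16 @ 226) → take F (9 @ 95) → take G (18 @ 182) → take 18/21 of D → 116.57; 95/95 used.
5 item(s) taken whole; one partial (take 18/21 of D).

5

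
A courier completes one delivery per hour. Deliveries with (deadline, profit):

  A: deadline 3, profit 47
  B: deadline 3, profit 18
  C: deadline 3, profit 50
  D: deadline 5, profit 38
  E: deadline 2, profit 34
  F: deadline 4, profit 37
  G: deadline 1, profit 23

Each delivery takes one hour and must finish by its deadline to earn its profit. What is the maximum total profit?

By profit: C(d3,50), A(d3,47), D(d5,38), F(d4,37), E(d2,34), G(d1,23), B(d3,18)
C→slot 3; A→slot 2; D→slot 5; F→slot 4; E→slot 1; G skipped; B skipped.
Profit = 34 + 47 + 50 + 37 + 38 = 206

206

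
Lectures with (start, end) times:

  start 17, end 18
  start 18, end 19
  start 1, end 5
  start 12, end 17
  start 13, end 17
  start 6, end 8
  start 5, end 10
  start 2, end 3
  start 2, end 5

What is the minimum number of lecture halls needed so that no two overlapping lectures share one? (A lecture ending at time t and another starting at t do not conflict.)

3

The answer is the maximum number of intervals overlapping at any instant.
Events (time:±→running): 1:+→1 2:+→2 2:+→3 … peak 3.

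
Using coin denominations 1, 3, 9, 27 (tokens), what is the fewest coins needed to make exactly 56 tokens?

56 = 2×27 + 2×1
Total coins = 2 + 2 = 4

4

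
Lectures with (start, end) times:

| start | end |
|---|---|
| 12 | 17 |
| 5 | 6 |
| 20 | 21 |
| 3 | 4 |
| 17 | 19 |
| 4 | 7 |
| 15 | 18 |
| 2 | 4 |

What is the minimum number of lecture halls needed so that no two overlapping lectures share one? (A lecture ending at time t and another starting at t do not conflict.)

2

The answer is the maximum number of intervals overlapping at any instant.
starts: [2, 3, 4, 5, 12, 15, 17, 20]
ends:   [4, 4, 6, 7, 17, 18, 19, 21]
s2→1 s3→2  — peak 2.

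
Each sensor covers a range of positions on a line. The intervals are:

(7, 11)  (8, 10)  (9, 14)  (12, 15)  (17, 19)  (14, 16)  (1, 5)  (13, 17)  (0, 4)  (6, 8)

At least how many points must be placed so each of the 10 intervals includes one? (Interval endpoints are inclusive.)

Process intervals by earliest right end; each time one isn't hit yet, stab at its right endpoint.
By right end: [0,4]  [1,5]  [6,8]  [8,10]  [7,11]  [9,14]  [12,15]  [14,16]  [13,17]  [17,19]
[0,4] uncovered → point at 4; [6,8] uncovered → point at 8; [9,14] uncovered → point at 14; [17,19] uncovered → point at 19.
Points: 4, 8, 14, 19 (4 total).

4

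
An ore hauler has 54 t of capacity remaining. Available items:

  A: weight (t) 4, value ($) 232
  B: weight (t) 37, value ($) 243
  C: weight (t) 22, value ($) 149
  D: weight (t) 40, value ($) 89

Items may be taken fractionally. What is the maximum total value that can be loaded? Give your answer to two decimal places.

Ratios (sorted): A 58.00, C 6.77, B 6.57, D 2.23
take A (4 @ 232); take C (22 @ 149); take 28/37 of B → 183.89. Capacity used 54/54.
Total value = 564.89

564.89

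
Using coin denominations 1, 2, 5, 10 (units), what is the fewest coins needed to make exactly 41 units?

41 − 4×10→1 − 1×1→0
Total coins = 4 + 1 = 5

5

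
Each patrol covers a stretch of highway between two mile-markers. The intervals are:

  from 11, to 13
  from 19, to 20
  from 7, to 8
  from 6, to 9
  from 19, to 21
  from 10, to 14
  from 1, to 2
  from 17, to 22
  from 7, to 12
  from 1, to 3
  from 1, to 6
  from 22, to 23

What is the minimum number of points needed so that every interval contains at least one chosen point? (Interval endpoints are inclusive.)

5

Sorted: [1,2] [1,3] [1,6] [7,8] [6,9] [7,12] [11,13] [10,14] [19,20] [19,21] [17,22] [22,23]
{[1,2],[1,3],[1,6]} hit by 2; {[7,8],[6,9],[7,12]} hit by 8; {[11,13],[10,14]} hit by 13; {[19,20],[19,21],[17,22]} hit by 20; {[22,23]} hit by 23.
Points: 2, 8, 13, 20, 23 (5 total).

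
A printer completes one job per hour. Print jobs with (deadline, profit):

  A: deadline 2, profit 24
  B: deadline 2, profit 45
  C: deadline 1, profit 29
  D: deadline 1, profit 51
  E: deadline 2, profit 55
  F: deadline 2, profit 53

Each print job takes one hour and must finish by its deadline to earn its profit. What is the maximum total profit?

108

Profit order: E=55 F=53 D=51 B=45 C=29 A=24
Assign: E→slot 2, F→slot 1, D skipped, B skipped, C skipped, A skipped.
Slots: [1:F] [2:E]
Profit = 53 + 55 = 108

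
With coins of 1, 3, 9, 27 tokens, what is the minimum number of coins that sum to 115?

7

115 = 4×27 + 2×3 + 1×1
Total coins = 4 + 2 + 1 = 7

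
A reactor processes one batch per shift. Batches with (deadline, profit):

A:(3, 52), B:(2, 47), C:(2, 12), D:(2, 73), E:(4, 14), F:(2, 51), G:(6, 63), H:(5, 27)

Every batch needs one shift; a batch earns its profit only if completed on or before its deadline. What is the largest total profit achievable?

280

Profit order: D=73 G=63 A=52 F=51 B=47 H=27 E=14 C=12
Assign: D→slot 2, G→slot 6, A→slot 3, F→slot 1, B skipped, H→slot 5, E→slot 4, C skipped.
Slots: [1:F] [2:D] [3:A] [4:E] [5:H] [6:G]
Profit = 51 + 73 + 52 + 14 + 27 + 63 = 280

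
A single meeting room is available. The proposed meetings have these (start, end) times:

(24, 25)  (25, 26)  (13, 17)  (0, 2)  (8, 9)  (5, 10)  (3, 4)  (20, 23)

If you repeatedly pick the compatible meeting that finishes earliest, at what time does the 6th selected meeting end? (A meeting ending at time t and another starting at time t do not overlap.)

Sorted by end: (0,2)  (3,4)  (8,9)  (5,10)  (13,17)  (20,23)  (24,25)  (25,26)
take (0,2); take (3,4); take (8,9); skip (5,10); take (13,17); take (20,23); take (24,25); take (25,26).
Selected: (0,2) (3,4) (8,9) (13,17) (20,23) (24,25) (25,26)

25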